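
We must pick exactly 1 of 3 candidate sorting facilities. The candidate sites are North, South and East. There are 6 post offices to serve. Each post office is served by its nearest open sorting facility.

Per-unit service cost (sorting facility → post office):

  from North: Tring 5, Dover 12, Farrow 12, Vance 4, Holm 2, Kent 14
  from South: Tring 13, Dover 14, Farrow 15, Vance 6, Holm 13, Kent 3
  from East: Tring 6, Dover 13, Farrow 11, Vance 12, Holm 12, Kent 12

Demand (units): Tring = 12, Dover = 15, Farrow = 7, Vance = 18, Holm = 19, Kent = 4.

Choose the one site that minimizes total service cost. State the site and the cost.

Choose North only; total service cost 490.

With exactly 1 open, each post office uses its cheapest among the chosen.
{North}: Tring→North 5·12=60, Dover→North 12·15=180, Farrow→North 12·7=84, Vance→North 4·18=72, Holm→North 2·19=38, Kent→North 14·4=56. Service cost 490.
{East}: service cost 836
{South}: service cost 838
Among all 3 size-1 choices, {North} is lowest.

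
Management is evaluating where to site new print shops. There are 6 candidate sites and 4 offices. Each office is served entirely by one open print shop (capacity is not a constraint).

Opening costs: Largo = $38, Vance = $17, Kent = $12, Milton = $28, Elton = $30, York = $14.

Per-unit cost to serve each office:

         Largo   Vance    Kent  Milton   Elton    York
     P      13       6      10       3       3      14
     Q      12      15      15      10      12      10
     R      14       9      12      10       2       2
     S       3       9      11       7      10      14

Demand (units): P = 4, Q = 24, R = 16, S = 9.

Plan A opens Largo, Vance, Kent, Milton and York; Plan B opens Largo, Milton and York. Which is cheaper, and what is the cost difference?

Plan B is cheaper by 29.

Plan A: {Largo, Vance, Kent, Milton, York}: P→Milton 3·4=12, Q→Milton 10·24=240, R→York 2·16=32, S→Largo 3·9=27. Service 311; fixed 109; total 420.
Plan B: {Largo, Milton, York}: P→Milton 3·4=12, Q→Milton 10·24=240, R→York 2·16=32, S→Largo 3·9=27. Service 311; fixed 80; total 391.
Difference: |420 − 391| = 29.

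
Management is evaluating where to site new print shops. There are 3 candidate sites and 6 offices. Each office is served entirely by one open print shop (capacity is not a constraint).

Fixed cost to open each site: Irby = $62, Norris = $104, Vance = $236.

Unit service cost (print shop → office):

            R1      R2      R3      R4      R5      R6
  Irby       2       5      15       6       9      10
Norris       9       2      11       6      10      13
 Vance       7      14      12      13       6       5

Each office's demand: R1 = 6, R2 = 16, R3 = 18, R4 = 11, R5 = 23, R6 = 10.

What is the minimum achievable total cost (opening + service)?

Minimum total cost: 781

For any fixed open set, each office goes to its cheapest open site; total = fixed + service.
{Irby, Norris}: R1→Irby 2·6=12, R2→Norris 2·16=32, R3→Norris 11·18=198, R4→Irby 6·11=66, R5→Irby 9·23=207, R6→Irby 10·10=100. Service 615; fixed 166; total 781.
{Irby}: service 735 + fixed 62 = 797
{Norris}: service 710 + fixed 104 = 814
{Irby, Norris, Vance}: R1→Irby 2·6=12, R2→Norris 2·16=32, R3→Norris 11·18=198, R4→Irby 6·11=66, R5→Vance 6·23=138, R6→Vance 5·10=50. Service 496; fixed 402; total 898.
No other subset beats 781.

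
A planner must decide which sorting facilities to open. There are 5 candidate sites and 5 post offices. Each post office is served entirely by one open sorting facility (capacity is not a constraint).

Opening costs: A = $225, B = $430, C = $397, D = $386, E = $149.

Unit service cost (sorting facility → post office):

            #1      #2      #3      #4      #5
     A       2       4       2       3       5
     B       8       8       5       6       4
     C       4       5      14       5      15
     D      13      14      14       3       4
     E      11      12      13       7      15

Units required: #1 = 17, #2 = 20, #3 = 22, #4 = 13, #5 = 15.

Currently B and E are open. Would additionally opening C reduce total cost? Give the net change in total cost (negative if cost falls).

No — net change +256 (cost rises by 256).

Current service cost with {B, E}: 544.
Adding C: each post office re-picks its cheapest; new service cost 403, saving 141.
Extra fixed cost: 397. Net change = 397 − 141 = 256.
(Totals: 1123 → 1379.)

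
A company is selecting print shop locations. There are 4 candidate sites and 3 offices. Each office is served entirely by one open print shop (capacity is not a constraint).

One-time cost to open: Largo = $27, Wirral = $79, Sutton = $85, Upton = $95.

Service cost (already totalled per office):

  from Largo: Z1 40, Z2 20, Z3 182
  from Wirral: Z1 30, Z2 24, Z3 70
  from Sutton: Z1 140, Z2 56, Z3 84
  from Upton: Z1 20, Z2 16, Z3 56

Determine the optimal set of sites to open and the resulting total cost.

For any fixed open set, each office goes to its cheapest open site; total = fixed + service.
{Upton}: Z1→Upton 20, Z2→Upton 16, Z3→Upton 56. Service 92; fixed 95; total 187.
{Wirral}: service 124 + fixed 79 = 203
{Largo, Upton}: Z1→Upton 20, Z2→Upton 16, Z3→Upton 56. Service 92; fixed 122; total 214.
{Largo, Wirral, Sutton, Upton}: Z1→Upton 20, Z2→Upton 16, Z3→Upton 56. Service 92; fixed 286; total 378.
(All 15 nonempty subsets were checked; Upton only is lowest.)

Open Upton only; minimum total cost 187.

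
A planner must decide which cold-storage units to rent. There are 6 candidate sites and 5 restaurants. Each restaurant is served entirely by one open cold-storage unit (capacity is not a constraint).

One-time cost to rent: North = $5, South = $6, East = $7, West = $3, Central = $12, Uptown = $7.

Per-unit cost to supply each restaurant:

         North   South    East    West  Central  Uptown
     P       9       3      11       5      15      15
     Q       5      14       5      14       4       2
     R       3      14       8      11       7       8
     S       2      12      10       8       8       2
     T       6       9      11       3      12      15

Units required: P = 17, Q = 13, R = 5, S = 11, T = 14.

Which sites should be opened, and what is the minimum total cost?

For any fixed open set, each restaurant goes to its cheapest open site; total = fixed + service.
{North, South, West, Uptown}: P→South 3·17=51, Q→Uptown 2·13=26, R→North 3·5=15, S→North 2·11=22, T→West 3·14=42. Service 156; fixed 21; total 177.
{North, South, East, West, Uptown}: service 156 + fixed 28 = 184
{North, South, West, Central, Uptown}: service 156 + fixed 33 = 189
{North, South, East, West, Central, Uptown}: service 156 + fixed 40 = 196
No other subset beats 177.

Open North, South, West and Uptown; minimum total cost 177.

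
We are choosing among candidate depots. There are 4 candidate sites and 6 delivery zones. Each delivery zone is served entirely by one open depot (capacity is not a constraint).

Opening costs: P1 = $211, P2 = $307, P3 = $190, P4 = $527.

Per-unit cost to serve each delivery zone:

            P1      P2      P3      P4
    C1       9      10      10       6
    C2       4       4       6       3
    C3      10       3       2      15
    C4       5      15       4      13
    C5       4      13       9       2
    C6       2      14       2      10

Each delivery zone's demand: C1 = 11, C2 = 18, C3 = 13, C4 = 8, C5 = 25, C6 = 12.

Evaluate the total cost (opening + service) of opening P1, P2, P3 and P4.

Total cost: 1487

Each delivery zone is assigned to its cheapest site among the open ones.
{P1, P2, P3, P4}: C1→P4 6·11=66, C2→P4 3·18=54, C3→P3 2·13=26, C4→P3 4·8=32, C5→P4 2·25=50, C6→P1 2·12=24. Service 252; fixed 1235; total 1487.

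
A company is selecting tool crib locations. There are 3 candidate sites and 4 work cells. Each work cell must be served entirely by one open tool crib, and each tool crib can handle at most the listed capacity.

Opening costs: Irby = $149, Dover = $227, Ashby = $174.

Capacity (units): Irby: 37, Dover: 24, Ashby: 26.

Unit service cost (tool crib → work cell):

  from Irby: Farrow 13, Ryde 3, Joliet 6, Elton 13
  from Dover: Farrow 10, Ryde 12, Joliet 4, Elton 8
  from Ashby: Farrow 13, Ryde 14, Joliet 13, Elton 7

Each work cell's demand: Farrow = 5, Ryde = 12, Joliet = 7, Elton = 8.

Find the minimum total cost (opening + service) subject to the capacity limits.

Minimum total cost: 396

Open {Irby}: Farrow→Irby 13·5=65, Ryde→Irby 3·12=36, Joliet→Irby 6·7=42, Elton→Irby 13·8=104.
Loads: Irby carries 32/37. Service 247; fixed 149; total 396.
Next best feasible plan costs 522.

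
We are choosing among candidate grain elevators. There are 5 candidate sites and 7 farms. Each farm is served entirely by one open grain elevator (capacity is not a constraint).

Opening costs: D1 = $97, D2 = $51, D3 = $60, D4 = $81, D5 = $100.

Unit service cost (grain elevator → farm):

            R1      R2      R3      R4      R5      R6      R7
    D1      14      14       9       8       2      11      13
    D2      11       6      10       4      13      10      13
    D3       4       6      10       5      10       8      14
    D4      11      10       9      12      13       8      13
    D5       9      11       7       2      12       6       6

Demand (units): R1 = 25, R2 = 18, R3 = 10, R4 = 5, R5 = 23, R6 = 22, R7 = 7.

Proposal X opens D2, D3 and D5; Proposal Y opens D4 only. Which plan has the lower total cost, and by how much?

Proposal X is cheaper by 349.

Proposal X: {D2, D3, D5}: R1→D3 4·25=100, R2→D2 6·18=108, R3→D5 7·10=70, R4→D5 2·5=10, R5→D3 10·23=230, R6→D5 6·22=132, R7→D5 6·7=42. Service 692; fixed 211; total 903.
Proposal Y: {D4}: R1→D4 11·25=275, R2→D4 10·18=180, R3→D4 9·10=90, R4→D4 12·5=60, R5→D4 13·23=299, R6→D4 8·22=176, R7→D4 13·7=91. Service 1171; fixed 81; total 1252.
Difference: |903 − 1252| = 349.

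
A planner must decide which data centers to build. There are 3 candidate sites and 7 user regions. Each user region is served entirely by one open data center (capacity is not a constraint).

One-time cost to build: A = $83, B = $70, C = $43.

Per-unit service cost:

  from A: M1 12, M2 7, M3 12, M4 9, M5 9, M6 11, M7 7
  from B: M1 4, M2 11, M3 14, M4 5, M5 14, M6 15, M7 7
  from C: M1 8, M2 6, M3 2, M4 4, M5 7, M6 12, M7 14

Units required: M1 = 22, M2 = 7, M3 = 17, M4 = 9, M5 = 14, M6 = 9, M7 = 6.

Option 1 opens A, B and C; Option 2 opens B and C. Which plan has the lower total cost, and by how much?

Option 2 is cheaper by 74.

Option 1: {A, B, C}: M1→B 4·22=88, M2→C 6·7=42, M3→C 2·17=34, M4→C 4·9=36, M5→C 7·14=98, M6→A 11·9=99, M7→A 7·6=42. Service 439; fixed 196; total 635.
Option 2: {B, C}: M1→B 4·22=88, M2→C 6·7=42, M3→C 2·17=34, M4→C 4·9=36, M5→C 7·14=98, M6→C 12·9=108, M7→B 7·6=42. Service 448; fixed 113; total 561.
Difference: |635 − 561| = 74.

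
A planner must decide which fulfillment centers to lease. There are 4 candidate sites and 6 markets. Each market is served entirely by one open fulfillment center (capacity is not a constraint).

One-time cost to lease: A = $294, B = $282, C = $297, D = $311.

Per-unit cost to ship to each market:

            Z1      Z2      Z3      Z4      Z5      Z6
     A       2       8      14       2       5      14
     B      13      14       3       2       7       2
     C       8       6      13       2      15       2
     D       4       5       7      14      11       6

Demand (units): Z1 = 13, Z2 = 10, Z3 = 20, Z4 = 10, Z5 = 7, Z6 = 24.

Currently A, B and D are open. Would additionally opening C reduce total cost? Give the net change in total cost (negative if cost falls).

No — net change +297 (cost rises by 297).

Current service cost with {A, B, D}: 239.
Adding C: each market re-picks its cheapest; new service cost 239, saving 0.
Extra fixed cost: 297. Net change = 297 − 0 = 297.
(Totals: 1126 → 1423.)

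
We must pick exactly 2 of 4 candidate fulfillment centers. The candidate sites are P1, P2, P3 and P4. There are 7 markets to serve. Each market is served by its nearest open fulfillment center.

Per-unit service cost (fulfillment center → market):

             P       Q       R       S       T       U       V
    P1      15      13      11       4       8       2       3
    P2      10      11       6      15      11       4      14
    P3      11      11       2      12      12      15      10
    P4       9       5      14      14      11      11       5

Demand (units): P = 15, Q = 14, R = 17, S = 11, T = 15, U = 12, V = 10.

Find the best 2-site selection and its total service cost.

Choose P1 and P3; total service cost 571.

With exactly 2 open, each market uses its cheapest among the chosen.
{P1, P3}: P→P3 11·15=165, Q→P3 11·14=154, R→P3 2·17=34, S→P1 4·11=44, T→P1 8·15=120, U→P1 2·12=24, V→P1 3·10=30. Service cost 571.
{P1, P4}: service cost 610
{P1, P2}: service cost 624
Among all 6 size-2 choices, {P1, P3} is lowest.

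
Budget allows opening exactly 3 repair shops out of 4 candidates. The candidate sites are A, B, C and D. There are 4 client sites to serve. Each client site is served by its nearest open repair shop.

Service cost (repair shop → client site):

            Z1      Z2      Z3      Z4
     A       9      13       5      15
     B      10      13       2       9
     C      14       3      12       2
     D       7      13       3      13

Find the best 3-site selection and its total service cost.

Choose B, C and D; total service cost 14.

With exactly 3 open, each client site uses its cheapest among the chosen.
{B, C, D}: Z1→D 7, Z2→C 3, Z3→B 2, Z4→C 2. Service cost 14.
{A, C, D}: service cost 15
{A, B, C}: service cost 16
Among all 4 size-3 choices, {B, C, D} is lowest.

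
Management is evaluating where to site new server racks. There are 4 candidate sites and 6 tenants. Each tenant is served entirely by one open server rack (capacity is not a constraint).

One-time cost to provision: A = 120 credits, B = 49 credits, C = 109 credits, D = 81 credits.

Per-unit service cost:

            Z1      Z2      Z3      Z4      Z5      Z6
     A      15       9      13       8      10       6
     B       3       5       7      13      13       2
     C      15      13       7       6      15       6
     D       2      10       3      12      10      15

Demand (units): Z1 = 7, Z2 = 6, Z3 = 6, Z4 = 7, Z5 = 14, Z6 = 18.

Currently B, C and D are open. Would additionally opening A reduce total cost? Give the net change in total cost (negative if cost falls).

Current service cost with {B, C, D}: 280.
Adding A: each tenant re-picks its cheapest; new service cost 280, saving 0.
Extra fixed cost: 120. Net change = 120 − 0 = 120.
(Totals: 519 → 639.)

No — net change +120 (cost rises by 120).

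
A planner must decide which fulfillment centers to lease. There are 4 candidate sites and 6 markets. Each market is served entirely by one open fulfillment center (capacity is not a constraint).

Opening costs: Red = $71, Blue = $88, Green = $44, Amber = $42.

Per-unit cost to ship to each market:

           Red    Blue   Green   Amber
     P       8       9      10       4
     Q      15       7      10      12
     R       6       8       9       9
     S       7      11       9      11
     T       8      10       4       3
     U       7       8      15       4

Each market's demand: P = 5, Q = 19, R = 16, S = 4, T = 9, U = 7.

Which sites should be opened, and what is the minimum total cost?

Open Blue and Amber; minimum total cost 510.

For any fixed open set, each market goes to its cheapest open site; total = fixed + service.
{Blue, Amber}: P→Amber 4·5=20, Q→Blue 7·19=133, R→Blue 8·16=128, S→Blue 11·4=44, T→Amber 3·9=27, U→Amber 4·7=28. Service 380; fixed 130; total 510.
{Green, Amber}: P→Amber 4·5=20, Q→Green 10·19=190, R→Green 9·16=144, S→Green 9·4=36, T→Amber 3·9=27, U→Amber 4·7=28. Service 445; fixed 86; total 531.
{Red, Blue, Amber}: service 332 + fixed 201 = 533
{Red, Blue, Green, Amber}: service 332 + fixed 245 = 577
No other subset beats 510.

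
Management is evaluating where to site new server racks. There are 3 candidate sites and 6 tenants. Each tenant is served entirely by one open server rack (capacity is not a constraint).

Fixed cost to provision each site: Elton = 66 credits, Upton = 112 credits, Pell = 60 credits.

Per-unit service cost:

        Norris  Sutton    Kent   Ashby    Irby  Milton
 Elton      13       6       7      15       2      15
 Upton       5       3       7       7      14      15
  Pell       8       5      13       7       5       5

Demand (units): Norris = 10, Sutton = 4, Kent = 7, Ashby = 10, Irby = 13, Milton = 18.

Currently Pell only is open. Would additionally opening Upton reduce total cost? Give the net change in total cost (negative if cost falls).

Current service cost with {Pell}: 416.
Adding Upton: each tenant re-picks its cheapest; new service cost 336, saving 80.
Extra fixed cost: 112. Net change = 112 − 80 = 32.
(Totals: 476 → 508.)

No — net change +32 (cost rises by 32).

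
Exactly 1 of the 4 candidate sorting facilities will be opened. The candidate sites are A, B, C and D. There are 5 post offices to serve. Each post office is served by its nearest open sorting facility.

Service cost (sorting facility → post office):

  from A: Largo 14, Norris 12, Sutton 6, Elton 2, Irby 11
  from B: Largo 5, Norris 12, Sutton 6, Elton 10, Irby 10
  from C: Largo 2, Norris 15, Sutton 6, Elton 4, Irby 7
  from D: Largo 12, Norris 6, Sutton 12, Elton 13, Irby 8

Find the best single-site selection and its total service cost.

With exactly 1 open, each post office uses its cheapest among the chosen.
{C}: Largo→C 2, Norris→C 15, Sutton→C 6, Elton→C 4, Irby→C 7. Service cost 34.
{B}: service cost 43
{A}: service cost 45
Among all 4 size-1 choices, {C} is lowest.

Choose C only; total service cost 34.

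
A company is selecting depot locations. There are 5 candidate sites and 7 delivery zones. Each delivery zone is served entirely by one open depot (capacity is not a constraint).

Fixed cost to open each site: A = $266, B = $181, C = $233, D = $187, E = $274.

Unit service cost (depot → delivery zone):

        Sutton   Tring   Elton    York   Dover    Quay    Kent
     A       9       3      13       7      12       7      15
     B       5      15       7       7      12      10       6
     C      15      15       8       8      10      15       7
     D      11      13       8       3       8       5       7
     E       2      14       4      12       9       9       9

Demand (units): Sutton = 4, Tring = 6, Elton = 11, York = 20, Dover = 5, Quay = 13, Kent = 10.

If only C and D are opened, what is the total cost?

Each delivery zone is assigned to its cheapest site among the open ones.
{C, D}: Sutton→D 11·4=44, Tring→D 13·6=78, Elton→C 8·11=88, York→D 3·20=60, Dover→D 8·5=40, Quay→D 5·13=65, Kent→C 7·10=70. Service 445; fixed 420; total 865.

Total cost: 865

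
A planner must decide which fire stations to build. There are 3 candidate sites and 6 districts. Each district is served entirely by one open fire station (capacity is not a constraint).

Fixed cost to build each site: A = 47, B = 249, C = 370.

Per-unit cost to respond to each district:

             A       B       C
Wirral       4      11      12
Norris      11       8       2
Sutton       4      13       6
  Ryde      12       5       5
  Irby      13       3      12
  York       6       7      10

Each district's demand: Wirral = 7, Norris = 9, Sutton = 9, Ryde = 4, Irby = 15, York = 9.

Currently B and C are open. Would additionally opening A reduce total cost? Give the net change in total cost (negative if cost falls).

Current service cost with {B, C}: 277.
Adding A: each district re-picks its cheapest; new service cost 201, saving 76.
Extra fixed cost: 47. Net change = 47 − 76 = -29.
(Totals: 896 → 867.)

Yes — net change −29 (cost falls by 29).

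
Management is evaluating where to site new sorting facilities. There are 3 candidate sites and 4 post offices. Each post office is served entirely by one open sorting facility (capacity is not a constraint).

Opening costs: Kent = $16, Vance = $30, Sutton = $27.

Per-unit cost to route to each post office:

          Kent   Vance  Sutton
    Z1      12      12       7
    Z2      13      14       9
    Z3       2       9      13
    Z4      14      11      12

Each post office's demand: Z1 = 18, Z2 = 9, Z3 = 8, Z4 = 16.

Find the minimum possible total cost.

For any fixed open set, each post office goes to its cheapest open site; total = fixed + service.
{Kent, Sutton}: Z1→Sutton 7·18=126, Z2→Sutton 9·9=81, Z3→Kent 2·8=16, Z4→Sutton 12·16=192. Service 415; fixed 43; total 458.
{Kent, Vance, Sutton}: service 399 + fixed 73 = 472
{Vance, Sutton}: service 455 + fixed 57 = 512
{Kent}: service 573 + fixed 16 = 589
(All 7 nonempty subsets were checked; Kent and Sutton is lowest.)

Minimum total cost: 458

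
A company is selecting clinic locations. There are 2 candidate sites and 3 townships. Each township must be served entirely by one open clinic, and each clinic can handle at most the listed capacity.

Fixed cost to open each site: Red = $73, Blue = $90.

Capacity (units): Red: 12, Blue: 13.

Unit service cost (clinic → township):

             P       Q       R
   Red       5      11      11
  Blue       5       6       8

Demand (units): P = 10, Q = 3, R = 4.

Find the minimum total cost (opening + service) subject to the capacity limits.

Minimum total cost: 263

Open {Red, Blue}: P→Red 5·10=50, Q→Blue 6·3=18, R→Blue 8·4=32.
Loads: Red carries 10/12, Blue carries 7/13. Service 100; fixed 163; total 263.
Next best feasible plan costs 275.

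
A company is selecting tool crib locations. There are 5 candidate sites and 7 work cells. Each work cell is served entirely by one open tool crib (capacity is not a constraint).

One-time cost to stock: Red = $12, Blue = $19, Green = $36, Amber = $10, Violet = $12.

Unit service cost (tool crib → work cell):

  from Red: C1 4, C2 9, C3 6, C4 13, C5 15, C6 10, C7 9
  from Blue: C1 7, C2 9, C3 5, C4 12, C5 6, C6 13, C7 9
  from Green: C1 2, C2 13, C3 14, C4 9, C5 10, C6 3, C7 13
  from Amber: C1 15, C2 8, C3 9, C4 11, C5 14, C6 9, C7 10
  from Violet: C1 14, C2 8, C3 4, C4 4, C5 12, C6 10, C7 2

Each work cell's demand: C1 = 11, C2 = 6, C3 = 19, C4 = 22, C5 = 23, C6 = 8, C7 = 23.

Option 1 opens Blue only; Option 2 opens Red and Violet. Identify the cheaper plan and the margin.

Option 2 is cheaper by 276.

Option 1: {Blue}: C1→Blue 7·11=77, C2→Blue 9·6=54, C3→Blue 5·19=95, C4→Blue 12·22=264, C5→Blue 6·23=138, C6→Blue 13·8=104, C7→Blue 9·23=207. Service 939; fixed 19; total 958.
Option 2: {Red, Violet}: C1→Red 4·11=44, C2→Violet 8·6=48, C3→Violet 4·19=76, C4→Violet 4·22=88, C5→Violet 12·23=276, C6→Red 10·8=80, C7→Violet 2·23=46. Service 658; fixed 24; total 682.
Difference: |958 − 682| = 276.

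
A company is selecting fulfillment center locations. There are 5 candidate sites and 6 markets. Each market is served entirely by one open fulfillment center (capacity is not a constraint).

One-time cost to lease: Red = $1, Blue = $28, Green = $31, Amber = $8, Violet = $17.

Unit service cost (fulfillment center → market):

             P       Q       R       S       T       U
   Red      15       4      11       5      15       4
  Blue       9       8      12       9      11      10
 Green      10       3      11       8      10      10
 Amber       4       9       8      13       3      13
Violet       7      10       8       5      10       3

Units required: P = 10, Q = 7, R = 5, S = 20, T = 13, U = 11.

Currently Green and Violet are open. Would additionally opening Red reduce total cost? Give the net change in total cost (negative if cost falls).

No — net change +1 (cost rises by 1).

Current service cost with {Green, Violet}: 394.
Adding Red: each market re-picks its cheapest; new service cost 394, saving 0.
Extra fixed cost: 1. Net change = 1 − 0 = 1.
(Totals: 442 → 443.)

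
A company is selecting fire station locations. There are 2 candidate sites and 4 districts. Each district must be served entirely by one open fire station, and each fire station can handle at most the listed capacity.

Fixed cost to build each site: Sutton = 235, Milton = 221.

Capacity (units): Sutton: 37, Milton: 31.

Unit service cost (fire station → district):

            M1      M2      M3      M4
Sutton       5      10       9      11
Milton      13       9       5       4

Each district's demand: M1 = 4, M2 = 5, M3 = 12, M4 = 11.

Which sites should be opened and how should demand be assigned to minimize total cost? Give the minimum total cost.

Open {Sutton}: M1→Sutton 5·4=20, M2→Sutton 10·5=50, M3→Sutton 9·12=108, M4→Sutton 11·11=121.
Loads: Sutton carries 32/37. Service 299; fixed 235; total 534.
Next best feasible plan costs 625.

Minimum total cost: 534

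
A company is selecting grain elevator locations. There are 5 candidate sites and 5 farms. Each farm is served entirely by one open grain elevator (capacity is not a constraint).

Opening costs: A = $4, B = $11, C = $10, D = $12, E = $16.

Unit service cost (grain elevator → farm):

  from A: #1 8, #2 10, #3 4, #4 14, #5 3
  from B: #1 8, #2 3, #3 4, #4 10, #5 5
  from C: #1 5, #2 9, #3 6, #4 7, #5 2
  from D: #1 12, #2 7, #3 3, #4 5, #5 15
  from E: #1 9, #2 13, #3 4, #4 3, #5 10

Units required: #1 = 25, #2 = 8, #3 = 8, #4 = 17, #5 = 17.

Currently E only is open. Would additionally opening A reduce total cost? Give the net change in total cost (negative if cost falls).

Current service cost with {E}: 582.
Adding A: each farm re-picks its cheapest; new service cost 414, saving 168.
Extra fixed cost: 4. Net change = 4 − 168 = -164.
(Totals: 598 → 434.)

Yes — net change −164 (cost falls by 164).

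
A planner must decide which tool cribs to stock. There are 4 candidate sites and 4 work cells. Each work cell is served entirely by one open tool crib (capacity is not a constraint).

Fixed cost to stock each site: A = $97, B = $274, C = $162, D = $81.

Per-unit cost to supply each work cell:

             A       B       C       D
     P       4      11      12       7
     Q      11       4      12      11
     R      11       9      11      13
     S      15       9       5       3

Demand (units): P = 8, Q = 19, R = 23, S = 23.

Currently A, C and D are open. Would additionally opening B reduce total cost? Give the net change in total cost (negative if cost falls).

Current service cost with {A, C, D}: 563.
Adding B: each work cell re-picks its cheapest; new service cost 384, saving 179.
Extra fixed cost: 274. Net change = 274 − 179 = 95.
(Totals: 903 → 998.)

No — net change +95 (cost rises by 95).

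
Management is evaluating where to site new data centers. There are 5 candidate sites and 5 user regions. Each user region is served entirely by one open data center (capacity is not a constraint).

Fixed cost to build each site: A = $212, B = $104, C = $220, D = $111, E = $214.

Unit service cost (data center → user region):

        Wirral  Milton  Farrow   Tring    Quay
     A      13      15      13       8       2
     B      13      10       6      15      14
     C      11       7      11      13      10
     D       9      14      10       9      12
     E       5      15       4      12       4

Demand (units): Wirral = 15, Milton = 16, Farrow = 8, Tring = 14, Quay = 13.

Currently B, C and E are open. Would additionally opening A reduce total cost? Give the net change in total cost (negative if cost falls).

No — net change +130 (cost rises by 130).

Current service cost with {B, C, E}: 439.
Adding A: each user region re-picks its cheapest; new service cost 357, saving 82.
Extra fixed cost: 212. Net change = 212 − 82 = 130.
(Totals: 977 → 1107.)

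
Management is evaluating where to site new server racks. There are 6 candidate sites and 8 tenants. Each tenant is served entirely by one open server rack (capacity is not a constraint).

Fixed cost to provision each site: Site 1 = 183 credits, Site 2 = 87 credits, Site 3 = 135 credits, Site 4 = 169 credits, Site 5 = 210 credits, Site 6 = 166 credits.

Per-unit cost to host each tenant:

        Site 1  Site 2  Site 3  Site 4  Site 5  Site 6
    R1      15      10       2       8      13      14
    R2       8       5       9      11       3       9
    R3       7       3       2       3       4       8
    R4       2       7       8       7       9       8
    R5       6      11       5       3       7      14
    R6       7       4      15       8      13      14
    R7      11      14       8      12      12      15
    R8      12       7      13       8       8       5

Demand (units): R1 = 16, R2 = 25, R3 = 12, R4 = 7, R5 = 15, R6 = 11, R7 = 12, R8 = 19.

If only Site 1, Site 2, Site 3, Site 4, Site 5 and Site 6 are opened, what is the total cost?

Total cost: 1375

Each tenant is assigned to its cheapest site among the open ones.
{Site 1, Site 2, Site 3, Site 4, Site 5, Site 6}: R1→Site 3 2·16=32, R2→Site 5 3·25=75, R3→Site 3 2·12=24, R4→Site 1 2·7=14, R5→Site 4 3·15=45, R6→Site 2 4·11=44, R7→Site 3 8·12=96, R8→Site 6 5·19=95. Service 425; fixed 950; total 1375.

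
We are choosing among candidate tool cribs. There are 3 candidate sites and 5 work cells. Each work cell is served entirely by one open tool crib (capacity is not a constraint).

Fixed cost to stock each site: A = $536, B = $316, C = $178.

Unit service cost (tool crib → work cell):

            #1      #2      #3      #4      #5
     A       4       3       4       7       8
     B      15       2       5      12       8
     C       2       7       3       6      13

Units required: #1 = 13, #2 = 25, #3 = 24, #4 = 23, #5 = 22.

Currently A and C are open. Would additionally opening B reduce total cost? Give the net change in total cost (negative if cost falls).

No — net change +291 (cost rises by 291).

Current service cost with {A, C}: 487.
Adding B: each work cell re-picks its cheapest; new service cost 462, saving 25.
Extra fixed cost: 316. Net change = 316 − 25 = 291.
(Totals: 1201 → 1492.)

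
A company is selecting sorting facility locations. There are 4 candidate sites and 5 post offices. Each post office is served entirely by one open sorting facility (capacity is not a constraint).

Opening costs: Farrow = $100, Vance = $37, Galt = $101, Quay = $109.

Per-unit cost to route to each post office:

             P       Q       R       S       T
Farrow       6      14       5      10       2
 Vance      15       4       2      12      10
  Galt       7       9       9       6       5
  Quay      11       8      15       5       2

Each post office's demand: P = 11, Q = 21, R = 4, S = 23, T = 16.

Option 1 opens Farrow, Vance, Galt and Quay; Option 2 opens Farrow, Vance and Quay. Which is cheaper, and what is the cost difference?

Option 2 is cheaper by 101.

Option 1: {Farrow, Vance, Galt, Quay}: P→Farrow 6·11=66, Q→Vance 4·21=84, R→Vance 2·4=8, S→Quay 5·23=115, T→Farrow 2·16=32. Service 305; fixed 347; total 652.
Option 2: {Farrow, Vance, Quay}: P→Farrow 6·11=66, Q→Vance 4·21=84, R→Vance 2·4=8, S→Quay 5·23=115, T→Farrow 2·16=32. Service 305; fixed 246; total 551.
Difference: |652 − 551| = 101.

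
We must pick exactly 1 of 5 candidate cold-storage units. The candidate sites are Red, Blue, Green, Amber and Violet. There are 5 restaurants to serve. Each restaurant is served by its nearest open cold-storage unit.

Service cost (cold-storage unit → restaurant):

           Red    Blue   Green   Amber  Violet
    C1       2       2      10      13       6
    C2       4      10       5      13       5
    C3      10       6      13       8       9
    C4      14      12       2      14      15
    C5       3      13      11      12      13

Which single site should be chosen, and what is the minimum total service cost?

With exactly 1 open, each restaurant uses its cheapest among the chosen.
{Red}: C1→Red 2, C2→Red 4, C3→Red 10, C4→Red 14, C5→Red 3. Service cost 33.
{Green}: service cost 41
{Blue}: service cost 43
Among all 5 size-1 choices, {Red} is lowest.

Choose Red only; total service cost 33.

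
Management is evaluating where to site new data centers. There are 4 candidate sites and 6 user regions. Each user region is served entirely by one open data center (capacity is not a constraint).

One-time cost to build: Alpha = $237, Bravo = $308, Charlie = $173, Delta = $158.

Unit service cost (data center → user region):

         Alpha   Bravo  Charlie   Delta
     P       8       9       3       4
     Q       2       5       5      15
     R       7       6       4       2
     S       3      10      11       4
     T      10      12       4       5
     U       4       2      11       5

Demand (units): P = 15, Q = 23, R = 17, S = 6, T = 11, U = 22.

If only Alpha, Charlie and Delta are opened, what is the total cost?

Each user region is assigned to its cheapest site among the open ones.
{Alpha, Charlie, Delta}: P→Charlie 3·15=45, Q→Alpha 2·23=46, R→Delta 2·17=34, S→Alpha 3·6=18, T→Charlie 4·11=44, U→Alpha 4·22=88. Service 275; fixed 568; total 843.

Total cost: 843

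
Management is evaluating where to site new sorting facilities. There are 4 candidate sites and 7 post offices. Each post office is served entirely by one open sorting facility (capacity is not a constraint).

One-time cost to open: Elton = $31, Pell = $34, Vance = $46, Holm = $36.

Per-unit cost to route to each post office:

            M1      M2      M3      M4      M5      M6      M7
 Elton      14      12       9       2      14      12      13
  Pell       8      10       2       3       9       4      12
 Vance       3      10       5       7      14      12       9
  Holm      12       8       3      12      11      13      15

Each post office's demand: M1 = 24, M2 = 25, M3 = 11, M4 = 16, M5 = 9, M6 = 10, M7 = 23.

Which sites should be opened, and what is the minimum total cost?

Open Pell, Vance and Holm; minimum total cost 786.

For any fixed open set, each post office goes to its cheapest open site; total = fixed + service.
{Pell, Vance, Holm}: M1→Vance 3·24=72, M2→Holm 8·25=200, M3→Pell 2·11=22, M4→Pell 3·16=48, M5→Pell 9·9=81, M6→Pell 4·10=40, M7→Vance 9·23=207. Service 670; fixed 116; total 786.
{Pell, Vance}: service 720 + fixed 80 = 800
{Elton, Pell, Vance, Holm}: M1→Vance 3·24=72, M2→Holm 8·25=200, M3→Pell 2·11=22, M4→Elton 2·16=32, M5→Pell 9·9=81, M6→Pell 4·10=40, M7→Vance 9·23=207. Service 654; fixed 147; total 801.
{Elton}: service 1312 + fixed 31 = 1343
(All 15 nonempty subsets were checked; Pell, Vance and Holm is lowest.)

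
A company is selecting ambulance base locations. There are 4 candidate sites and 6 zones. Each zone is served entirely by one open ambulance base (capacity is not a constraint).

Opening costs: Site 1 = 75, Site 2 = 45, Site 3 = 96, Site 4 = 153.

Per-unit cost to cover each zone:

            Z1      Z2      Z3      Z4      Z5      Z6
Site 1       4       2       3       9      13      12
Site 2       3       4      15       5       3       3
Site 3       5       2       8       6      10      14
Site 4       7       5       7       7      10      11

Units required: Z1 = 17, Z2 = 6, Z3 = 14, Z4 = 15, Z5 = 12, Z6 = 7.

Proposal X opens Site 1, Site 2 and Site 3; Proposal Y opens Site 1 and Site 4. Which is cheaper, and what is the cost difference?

Proposal X: {Site 1, Site 2, Site 3}: Z1→Site 2 3·17=51, Z2→Site 1 2·6=12, Z3→Site 1 3·14=42, Z4→Site 2 5·15=75, Z5→Site 2 3·12=36, Z6→Site 2 3·7=21. Service 237; fixed 216; total 453.
Proposal Y: {Site 1, Site 4}: Z1→Site 1 4·17=68, Z2→Site 1 2·6=12, Z3→Site 1 3·14=42, Z4→Site 4 7·15=105, Z5→Site 4 10·12=120, Z6→Site 4 11·7=77. Service 424; fixed 228; total 652.
Difference: |453 − 652| = 199.

Proposal X is cheaper by 199.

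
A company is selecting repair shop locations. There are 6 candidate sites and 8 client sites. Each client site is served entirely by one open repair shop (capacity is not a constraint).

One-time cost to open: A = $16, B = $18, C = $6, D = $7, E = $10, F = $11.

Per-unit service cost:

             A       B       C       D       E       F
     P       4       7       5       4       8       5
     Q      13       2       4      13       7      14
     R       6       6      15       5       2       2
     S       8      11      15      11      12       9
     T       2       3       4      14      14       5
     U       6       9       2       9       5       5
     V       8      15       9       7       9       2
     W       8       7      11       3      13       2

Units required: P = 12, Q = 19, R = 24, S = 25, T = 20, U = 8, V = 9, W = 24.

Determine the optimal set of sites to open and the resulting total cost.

Open A, B, C and F; minimum total cost 507.

For any fixed open set, each client site goes to its cheapest open site; total = fixed + service.
{A, B, C, F}: P→A 4·12=48, Q→B 2·19=38, R→F 2·24=48, S→A 8·25=200, T→A 2·20=40, U→C 2·8=16, V→F 2·9=18, W→F 2·24=48. Service 456; fixed 51; total 507.
{A, B, C, D, F}: P→A 4·12=48, Q→B 2·19=38, R→F 2·24=48, S→A 8·25=200, T→A 2·20=40, U→C 2·8=16, V→F 2·9=18, W→F 2·24=48. Service 456; fixed 58; total 514.
{A, B, C, E, F}: service 456 + fixed 61 = 517
{A, B, C, D, E, F}: P→A 4·12=48, Q→B 2·19=38, R→E 2·24=48, S→A 8·25=200, T→A 2·20=40, U→C 2·8=16, V→F 2·9=18, W→F 2·24=48. Service 456; fixed 68; total 524.
No other subset beats 507.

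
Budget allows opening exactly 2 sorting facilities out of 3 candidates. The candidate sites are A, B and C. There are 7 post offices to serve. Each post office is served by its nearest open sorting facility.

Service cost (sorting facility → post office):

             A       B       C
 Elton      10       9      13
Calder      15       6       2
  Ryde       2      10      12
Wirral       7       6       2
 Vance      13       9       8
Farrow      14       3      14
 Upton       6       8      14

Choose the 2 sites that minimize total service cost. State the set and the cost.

With exactly 2 open, each post office uses its cheapest among the chosen.
{A, B}: Elton→B 9, Calder→B 6, Ryde→A 2, Wirral→B 6, Vance→B 9, Farrow→B 3, Upton→A 6. Service cost 41.
{B, C}: service cost 42
{A, C}: service cost 44
Among all 3 size-2 choices, {A, B} is lowest.

Choose A and B; total service cost 41.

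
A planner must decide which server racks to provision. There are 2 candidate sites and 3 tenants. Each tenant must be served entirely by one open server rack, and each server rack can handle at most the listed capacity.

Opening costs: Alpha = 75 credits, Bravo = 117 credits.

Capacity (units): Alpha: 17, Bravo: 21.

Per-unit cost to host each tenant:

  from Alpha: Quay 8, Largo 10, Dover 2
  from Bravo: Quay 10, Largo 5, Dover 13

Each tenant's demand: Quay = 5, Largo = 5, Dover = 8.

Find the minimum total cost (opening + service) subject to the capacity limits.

Minimum total cost: 273

Open {Alpha, Bravo}: Quay→Alpha 8·5=40, Largo→Bravo 5·5=25, Dover→Alpha 2·8=16.
Loads: Alpha carries 13/17, Bravo carries 5/21. Service 81; fixed 192; total 273.
Next best feasible plan costs 283.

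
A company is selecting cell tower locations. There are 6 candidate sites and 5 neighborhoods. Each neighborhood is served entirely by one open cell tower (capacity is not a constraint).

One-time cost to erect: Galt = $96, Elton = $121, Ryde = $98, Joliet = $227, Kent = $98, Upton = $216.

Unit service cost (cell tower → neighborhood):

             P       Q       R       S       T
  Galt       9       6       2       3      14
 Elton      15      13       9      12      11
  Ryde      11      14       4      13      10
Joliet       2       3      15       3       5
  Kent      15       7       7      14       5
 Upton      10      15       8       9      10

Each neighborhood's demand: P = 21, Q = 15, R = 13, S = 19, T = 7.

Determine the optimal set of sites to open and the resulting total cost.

For any fixed open set, each neighborhood goes to its cheapest open site; total = fixed + service.
{Galt, Joliet}: P→Joliet 2·21=42, Q→Joliet 3·15=45, R→Galt 2·13=26, S→Galt 3·19=57, T→Joliet 5·7=35. Service 205; fixed 323; total 528.
{Galt}: service 460 + fixed 96 = 556
{Ryde, Joliet}: service 231 + fixed 325 = 556
{Galt, Elton, Ryde, Joliet, Kent, Upton}: service 205 + fixed 856 = 1061
No other subset beats 528.

Open Galt and Joliet; minimum total cost 528.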